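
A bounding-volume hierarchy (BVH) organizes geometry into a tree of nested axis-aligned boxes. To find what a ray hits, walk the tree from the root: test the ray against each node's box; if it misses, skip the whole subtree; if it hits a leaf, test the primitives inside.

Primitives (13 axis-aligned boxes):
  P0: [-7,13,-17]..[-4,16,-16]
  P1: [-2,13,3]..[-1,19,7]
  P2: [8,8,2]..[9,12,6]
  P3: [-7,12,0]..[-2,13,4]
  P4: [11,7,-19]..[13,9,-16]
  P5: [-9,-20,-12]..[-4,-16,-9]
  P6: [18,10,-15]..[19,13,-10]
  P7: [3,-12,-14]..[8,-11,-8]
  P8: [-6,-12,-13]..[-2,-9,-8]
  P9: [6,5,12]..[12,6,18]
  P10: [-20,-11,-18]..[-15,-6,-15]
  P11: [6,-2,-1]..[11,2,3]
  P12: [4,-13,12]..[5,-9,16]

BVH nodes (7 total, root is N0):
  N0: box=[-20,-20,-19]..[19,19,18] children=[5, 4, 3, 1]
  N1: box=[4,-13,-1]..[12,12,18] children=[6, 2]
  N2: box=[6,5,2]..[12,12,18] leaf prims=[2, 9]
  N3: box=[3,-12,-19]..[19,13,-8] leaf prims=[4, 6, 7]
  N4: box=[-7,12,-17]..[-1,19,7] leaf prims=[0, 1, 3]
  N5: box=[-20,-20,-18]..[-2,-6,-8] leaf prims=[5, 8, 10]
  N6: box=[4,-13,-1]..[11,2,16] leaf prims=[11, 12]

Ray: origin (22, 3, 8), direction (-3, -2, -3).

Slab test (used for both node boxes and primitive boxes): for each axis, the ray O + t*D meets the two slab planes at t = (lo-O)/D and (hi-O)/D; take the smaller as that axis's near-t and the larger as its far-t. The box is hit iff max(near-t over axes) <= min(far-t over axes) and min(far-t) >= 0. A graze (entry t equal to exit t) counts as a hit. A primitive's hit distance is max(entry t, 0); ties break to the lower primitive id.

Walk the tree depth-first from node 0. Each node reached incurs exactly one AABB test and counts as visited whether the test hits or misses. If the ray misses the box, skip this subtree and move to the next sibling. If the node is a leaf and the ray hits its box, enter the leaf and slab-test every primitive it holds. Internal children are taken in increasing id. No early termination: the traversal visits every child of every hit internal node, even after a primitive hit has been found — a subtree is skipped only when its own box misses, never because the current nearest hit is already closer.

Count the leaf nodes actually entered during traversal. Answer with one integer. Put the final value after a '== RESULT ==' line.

Trace the traversal:
N0 x:[1,14] y:[-8,23/2] z:[-10/3,9] -> hit [1,9], descend [1, 3, 4, 5]
  N1 x:[10/3,6] y:[-9/2,8] z:[-10/3,3] -> miss, prune
  N3 x:[1,19/3] y:[-5,15/2] z:[16/3,9] -> hit [16/3,19/3] leaf, test {P4(miss), P6(miss), P7(miss)}
  N4 x:[23/3,29/3] y:[-8,-9/2] z:[1/3,25/3] -> miss, prune
  N5 x:[8,14] y:[9/2,23/2] z:[16/3,26/3] -> hit [8,26/3] leaf, test {P5(miss), P8(miss), P10(miss)}

Summary -> nodes [0, 1, 3, 4, 5]; box-tests=5; leaf-entries=2; first=miss

== RESULT ==
2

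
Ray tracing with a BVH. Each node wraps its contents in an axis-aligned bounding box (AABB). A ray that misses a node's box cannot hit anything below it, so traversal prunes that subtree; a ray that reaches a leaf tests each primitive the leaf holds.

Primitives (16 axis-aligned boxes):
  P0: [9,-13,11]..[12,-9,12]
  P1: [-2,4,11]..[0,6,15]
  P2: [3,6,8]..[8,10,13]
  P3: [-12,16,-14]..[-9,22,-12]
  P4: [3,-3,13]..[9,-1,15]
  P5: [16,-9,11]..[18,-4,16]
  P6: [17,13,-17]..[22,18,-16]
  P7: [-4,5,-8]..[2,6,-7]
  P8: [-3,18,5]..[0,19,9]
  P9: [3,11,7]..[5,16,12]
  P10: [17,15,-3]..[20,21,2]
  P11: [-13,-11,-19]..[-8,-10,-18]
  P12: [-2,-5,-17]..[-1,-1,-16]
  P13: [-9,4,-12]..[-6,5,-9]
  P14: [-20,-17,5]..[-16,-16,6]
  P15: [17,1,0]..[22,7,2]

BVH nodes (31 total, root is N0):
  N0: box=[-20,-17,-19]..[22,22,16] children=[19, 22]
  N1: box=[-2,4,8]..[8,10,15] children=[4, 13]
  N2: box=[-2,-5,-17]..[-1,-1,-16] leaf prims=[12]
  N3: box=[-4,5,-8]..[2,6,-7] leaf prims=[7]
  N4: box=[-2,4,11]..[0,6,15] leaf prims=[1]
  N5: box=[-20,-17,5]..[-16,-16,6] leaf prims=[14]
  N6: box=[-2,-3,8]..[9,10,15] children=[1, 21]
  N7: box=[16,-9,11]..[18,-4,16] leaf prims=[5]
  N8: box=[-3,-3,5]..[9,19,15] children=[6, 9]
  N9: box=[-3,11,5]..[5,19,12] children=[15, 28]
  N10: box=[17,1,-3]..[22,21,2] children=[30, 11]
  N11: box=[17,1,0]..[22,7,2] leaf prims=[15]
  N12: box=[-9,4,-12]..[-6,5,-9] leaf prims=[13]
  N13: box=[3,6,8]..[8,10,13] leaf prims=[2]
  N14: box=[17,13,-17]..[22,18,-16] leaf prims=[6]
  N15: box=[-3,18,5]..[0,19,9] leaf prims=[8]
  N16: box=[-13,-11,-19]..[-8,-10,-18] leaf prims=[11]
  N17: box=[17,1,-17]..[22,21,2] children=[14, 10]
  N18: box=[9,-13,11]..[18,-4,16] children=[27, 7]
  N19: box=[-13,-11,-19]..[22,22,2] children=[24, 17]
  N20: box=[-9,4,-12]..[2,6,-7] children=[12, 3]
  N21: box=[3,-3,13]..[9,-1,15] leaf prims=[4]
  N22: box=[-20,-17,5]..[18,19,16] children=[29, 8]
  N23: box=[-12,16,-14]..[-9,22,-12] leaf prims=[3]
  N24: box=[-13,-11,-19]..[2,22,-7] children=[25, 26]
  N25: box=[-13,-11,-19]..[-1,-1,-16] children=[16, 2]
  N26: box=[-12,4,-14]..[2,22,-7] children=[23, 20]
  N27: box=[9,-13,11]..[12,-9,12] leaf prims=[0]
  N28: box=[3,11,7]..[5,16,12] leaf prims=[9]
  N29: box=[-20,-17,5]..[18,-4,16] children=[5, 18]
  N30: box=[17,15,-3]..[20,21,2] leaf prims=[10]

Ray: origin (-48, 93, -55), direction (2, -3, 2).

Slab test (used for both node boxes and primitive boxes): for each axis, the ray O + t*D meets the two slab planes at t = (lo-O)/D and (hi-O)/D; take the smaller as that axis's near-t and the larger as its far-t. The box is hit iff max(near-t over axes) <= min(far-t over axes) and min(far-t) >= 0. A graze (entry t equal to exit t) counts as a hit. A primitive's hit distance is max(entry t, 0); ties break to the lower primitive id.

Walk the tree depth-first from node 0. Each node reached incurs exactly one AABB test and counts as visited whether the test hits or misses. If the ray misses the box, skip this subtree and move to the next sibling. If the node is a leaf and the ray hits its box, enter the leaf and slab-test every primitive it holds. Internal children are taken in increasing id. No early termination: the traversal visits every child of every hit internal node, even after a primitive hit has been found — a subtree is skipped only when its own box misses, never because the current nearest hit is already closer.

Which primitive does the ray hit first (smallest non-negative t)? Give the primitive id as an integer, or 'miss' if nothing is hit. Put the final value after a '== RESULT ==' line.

Walk:
N0 x:[14,35] y:[71/3,110/3] z:[18,71/2] -> hit [71/3,35], descend [19, 22]
  N19 x:[35/2,35] y:[71/3,104/3] z:[18,57/2] -> hit [71/3,57/2], descend [17, 24]
    N17 x:[65/2,35] y:[24,92/3] z:[19,57/2] -> miss, prune
    N24 x:[35/2,25] y:[71/3,104/3] z:[18,24] -> hit [71/3,24], descend [25, 26]
      N25 x:[35/2,47/2] y:[94/3,104/3] z:[18,39/2] -> miss, prune
      N26 x:[18,25] y:[71/3,89/3] z:[41/2,24] -> hit [71/3,24], descend [20, 23]
        N20 x:[39/2,25] y:[29,89/3] z:[43/2,24] -> miss, prune
        N23 x:[18,39/2] y:[71/3,77/3] z:[41/2,43/2] -> miss, prune
  N22 x:[14,33] y:[74/3,110/3] z:[30,71/2] -> hit [30,33], descend [8, 29]
    N8 x:[45/2,57/2] y:[74/3,32] z:[30,35] -> miss, prune
    N29 x:[14,33] y:[97/3,110/3] z:[30,71/2] -> hit [97/3,33], descend [5, 18]
      N5 x:[14,16] y:[109/3,110/3] z:[30,61/2] -> miss, prune
      N18 x:[57/2,33] y:[97/3,106/3] z:[33,71/2] -> hit [33,33], descend [7, 27]
        N7 x:[32,33] y:[97/3,34] z:[33,71/2] -> hit [33,33] leaf, test {P5@t=33}
        N27 x:[57/2,30] y:[34,106/3] z:[33,67/2] -> miss, prune

order=[0, 19, 17, 24, 25, 26, 20, 23, 22, 8, 29, 5, 18, 7, 27]  |boxes|=15  |leaves|=1  hit=P5

== RESULT ==
5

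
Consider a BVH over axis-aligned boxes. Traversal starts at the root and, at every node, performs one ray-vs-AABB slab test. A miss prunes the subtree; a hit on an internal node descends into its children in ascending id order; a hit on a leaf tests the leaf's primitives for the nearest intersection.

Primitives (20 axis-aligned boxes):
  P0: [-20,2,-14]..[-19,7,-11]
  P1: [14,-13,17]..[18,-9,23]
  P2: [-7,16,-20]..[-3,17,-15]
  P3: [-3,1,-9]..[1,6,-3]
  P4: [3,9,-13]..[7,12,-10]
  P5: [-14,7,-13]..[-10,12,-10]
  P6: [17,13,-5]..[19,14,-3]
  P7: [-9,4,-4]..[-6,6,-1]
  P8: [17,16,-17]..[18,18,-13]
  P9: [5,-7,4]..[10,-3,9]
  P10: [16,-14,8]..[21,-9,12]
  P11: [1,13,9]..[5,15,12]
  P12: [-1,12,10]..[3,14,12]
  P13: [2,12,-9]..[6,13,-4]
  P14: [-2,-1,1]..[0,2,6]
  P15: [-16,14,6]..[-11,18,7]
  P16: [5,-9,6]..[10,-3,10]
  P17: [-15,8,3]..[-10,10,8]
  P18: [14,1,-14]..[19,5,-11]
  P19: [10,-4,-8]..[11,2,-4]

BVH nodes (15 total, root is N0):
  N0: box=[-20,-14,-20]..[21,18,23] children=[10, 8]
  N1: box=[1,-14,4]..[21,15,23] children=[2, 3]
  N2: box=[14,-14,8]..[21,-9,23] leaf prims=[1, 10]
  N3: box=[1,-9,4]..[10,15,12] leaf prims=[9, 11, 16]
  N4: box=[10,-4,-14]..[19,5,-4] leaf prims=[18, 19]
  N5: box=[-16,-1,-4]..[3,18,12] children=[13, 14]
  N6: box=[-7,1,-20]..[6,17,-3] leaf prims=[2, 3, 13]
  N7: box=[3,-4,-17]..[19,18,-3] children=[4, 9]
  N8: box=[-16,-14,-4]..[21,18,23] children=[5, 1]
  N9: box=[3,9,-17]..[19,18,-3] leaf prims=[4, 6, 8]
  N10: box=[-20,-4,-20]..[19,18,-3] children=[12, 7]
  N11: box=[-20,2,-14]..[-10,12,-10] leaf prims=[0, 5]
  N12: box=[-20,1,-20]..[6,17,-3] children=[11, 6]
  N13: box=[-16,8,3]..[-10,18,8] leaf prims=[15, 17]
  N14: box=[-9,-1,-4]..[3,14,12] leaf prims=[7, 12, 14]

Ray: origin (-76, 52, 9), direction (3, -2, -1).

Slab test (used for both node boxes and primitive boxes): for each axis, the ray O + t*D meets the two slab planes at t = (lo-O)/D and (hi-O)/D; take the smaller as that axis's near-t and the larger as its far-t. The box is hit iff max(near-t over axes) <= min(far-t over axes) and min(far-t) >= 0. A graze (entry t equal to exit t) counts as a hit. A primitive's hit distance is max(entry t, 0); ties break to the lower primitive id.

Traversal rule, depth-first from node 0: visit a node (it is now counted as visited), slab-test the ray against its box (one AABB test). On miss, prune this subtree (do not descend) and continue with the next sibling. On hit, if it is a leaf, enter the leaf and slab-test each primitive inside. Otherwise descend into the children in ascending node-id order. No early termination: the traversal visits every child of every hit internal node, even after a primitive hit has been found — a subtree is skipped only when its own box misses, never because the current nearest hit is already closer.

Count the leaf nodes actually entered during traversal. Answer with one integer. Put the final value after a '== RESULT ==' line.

Trace the traversal:
N0 x:[56/3,97/3] y:[17,33] z:[-14,29] -> hit [56/3,29], descend [8, 10]
  N8 x:[20,97/3] y:[17,33] z:[-14,13] -> miss, prune
  N10 x:[56/3,95/3] y:[17,28] z:[12,29] -> hit [56/3,28], descend [7, 12]
    N7 x:[79/3,95/3] y:[17,28] z:[12,26] -> miss, prune
    N12 x:[56/3,82/3] y:[35/2,51/2] z:[12,29] -> hit [56/3,51/2], descend [6, 11]
      N6 x:[23,82/3] y:[35/2,51/2] z:[12,29] -> hit [23,51/2] leaf, test {P2(miss), P3(miss), P13(miss)}
      N11 x:[56/3,22] y:[20,25] z:[19,23] -> hit [20,22] leaf, test {P0(miss), P5@t=62/3}

order=[0, 8, 10, 7, 12, 6, 11]  |boxes|=7  |leaves|=2  hit=P5

== RESULT ==
2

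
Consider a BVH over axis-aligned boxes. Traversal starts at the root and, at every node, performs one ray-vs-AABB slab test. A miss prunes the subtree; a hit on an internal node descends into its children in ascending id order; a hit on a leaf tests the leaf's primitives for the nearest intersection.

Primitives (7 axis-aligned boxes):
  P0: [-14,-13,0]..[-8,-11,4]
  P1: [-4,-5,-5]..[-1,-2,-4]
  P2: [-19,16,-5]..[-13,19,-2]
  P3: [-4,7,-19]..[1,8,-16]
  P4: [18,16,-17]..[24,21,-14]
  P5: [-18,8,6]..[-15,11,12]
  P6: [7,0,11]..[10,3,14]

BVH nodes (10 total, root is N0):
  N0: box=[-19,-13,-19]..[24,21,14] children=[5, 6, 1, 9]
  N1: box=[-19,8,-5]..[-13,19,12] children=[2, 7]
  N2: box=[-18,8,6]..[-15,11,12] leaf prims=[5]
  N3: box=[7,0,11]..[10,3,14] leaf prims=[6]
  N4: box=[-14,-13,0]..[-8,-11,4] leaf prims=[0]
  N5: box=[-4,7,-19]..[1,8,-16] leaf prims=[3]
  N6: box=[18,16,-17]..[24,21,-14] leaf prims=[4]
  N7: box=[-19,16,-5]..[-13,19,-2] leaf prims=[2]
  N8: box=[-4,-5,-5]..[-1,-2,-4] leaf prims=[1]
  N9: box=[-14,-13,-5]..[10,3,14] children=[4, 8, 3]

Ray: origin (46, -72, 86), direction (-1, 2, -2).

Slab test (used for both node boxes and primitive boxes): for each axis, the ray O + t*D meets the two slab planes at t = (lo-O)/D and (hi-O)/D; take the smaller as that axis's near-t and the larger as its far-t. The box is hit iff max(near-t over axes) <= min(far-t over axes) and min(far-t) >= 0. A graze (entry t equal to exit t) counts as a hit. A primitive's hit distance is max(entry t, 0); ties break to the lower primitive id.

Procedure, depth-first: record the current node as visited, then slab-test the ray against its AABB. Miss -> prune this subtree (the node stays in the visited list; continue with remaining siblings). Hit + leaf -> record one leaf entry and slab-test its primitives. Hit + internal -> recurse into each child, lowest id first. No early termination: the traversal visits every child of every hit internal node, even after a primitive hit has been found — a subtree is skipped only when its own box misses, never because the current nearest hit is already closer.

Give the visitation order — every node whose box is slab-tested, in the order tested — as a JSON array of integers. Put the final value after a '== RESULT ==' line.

Walk:
N0 x:[22,65] y:[59/2,93/2] z:[36,105/2] -> hit [36,93/2], descend [1, 5, 6, 9]
  N1 x:[59,65] y:[40,91/2] z:[37,91/2] -> miss, prune
  N5 x:[45,50] y:[79/2,40] z:[51,105/2] -> miss, prune
  N6 x:[22,28] y:[44,93/2] z:[50,103/2] -> miss, prune
  N9 x:[36,60] y:[59/2,75/2] z:[36,91/2] -> hit [36,75/2], descend [3, 4, 8]
    N3 x:[36,39] y:[36,75/2] z:[36,75/2] -> hit [36,75/2] leaf, test {P6@t=36}
    N4 x:[54,60] y:[59/2,61/2] z:[41,43] -> miss, prune
    N8 x:[47,50] y:[67/2,35] z:[45,91/2] -> miss, prune

Summary -> nodes [0, 1, 5, 6, 9, 3, 4, 8]; box-tests=8; leaf-entries=1; first=P6

== RESULT ==
[0, 1, 5, 6, 9, 3, 4, 8]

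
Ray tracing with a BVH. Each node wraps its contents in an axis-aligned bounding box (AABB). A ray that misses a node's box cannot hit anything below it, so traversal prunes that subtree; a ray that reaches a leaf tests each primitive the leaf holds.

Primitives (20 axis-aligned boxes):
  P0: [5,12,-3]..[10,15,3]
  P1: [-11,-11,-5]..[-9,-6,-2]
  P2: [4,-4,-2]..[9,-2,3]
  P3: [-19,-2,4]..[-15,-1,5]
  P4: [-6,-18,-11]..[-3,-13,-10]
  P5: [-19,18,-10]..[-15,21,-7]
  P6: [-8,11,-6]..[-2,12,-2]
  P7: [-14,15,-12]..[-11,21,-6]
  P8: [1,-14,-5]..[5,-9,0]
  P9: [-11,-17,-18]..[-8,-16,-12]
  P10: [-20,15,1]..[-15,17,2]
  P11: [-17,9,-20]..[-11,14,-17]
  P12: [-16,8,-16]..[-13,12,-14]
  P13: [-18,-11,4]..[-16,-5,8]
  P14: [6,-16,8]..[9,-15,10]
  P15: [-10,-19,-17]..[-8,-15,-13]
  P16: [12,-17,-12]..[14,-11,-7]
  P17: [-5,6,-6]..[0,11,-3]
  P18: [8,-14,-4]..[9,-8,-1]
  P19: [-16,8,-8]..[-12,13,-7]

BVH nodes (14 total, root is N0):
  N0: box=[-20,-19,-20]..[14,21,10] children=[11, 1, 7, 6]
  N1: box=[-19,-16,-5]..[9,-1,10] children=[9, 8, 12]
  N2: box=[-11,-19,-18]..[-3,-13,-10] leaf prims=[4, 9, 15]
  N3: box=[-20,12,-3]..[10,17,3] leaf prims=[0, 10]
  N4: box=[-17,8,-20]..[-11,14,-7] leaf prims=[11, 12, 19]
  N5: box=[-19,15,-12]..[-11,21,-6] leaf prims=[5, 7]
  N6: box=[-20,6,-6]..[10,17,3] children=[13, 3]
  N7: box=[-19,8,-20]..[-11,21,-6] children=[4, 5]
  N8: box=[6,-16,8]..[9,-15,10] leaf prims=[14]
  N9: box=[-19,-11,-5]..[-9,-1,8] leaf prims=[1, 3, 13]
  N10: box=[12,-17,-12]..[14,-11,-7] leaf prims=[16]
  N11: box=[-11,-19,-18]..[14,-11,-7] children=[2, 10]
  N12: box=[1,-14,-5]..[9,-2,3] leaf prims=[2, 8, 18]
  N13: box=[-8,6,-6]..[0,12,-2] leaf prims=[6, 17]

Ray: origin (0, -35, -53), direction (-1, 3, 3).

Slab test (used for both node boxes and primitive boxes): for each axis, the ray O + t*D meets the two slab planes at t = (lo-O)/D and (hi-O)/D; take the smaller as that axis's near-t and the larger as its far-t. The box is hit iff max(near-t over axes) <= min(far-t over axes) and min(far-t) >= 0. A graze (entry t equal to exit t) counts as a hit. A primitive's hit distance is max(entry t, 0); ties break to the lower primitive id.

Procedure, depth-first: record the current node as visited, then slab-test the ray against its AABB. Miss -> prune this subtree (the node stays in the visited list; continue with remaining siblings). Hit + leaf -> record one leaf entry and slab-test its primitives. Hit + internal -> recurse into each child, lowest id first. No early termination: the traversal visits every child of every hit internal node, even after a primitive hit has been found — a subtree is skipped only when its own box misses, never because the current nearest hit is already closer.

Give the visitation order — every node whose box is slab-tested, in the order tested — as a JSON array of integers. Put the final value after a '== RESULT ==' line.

Trace the traversal:
N0 x:[-14,20] y:[16/3,56/3] z:[11,21] -> hit [11,56/3], descend [1, 6, 7, 11]
  N1 x:[-9,19] y:[19/3,34/3] z:[16,21] -> miss, prune
  N6 x:[-10,20] y:[41/3,52/3] z:[47/3,56/3] -> hit [47/3,52/3], descend [3, 13]
    N3 x:[-10,20] y:[47/3,52/3] z:[50/3,56/3] -> hit [50/3,52/3] leaf, test {P0(miss), P10(miss)}
    N13 x:[0,8] y:[41/3,47/3] z:[47/3,17] -> miss, prune
  N7 x:[11,19] y:[43/3,56/3] z:[11,47/3] -> hit [43/3,47/3], descend [4, 5]
    N4 x:[11,17] y:[43/3,49/3] z:[11,46/3] -> hit [43/3,46/3] leaf, test {P11(miss), P12(miss), P19@t=15}
    N5 x:[11,19] y:[50/3,56/3] z:[41/3,47/3] -> miss, prune
  N11 x:[-14,11] y:[16/3,8] z:[35/3,46/3] -> miss, prune

Visited [0, 1, 6, 3, 13, 7, 4, 5, 11]. Tests: 9 box, 2 leaf. Nearest: P19.

== RESULT ==
[0, 1, 6, 3, 13, 7, 4, 5, 11]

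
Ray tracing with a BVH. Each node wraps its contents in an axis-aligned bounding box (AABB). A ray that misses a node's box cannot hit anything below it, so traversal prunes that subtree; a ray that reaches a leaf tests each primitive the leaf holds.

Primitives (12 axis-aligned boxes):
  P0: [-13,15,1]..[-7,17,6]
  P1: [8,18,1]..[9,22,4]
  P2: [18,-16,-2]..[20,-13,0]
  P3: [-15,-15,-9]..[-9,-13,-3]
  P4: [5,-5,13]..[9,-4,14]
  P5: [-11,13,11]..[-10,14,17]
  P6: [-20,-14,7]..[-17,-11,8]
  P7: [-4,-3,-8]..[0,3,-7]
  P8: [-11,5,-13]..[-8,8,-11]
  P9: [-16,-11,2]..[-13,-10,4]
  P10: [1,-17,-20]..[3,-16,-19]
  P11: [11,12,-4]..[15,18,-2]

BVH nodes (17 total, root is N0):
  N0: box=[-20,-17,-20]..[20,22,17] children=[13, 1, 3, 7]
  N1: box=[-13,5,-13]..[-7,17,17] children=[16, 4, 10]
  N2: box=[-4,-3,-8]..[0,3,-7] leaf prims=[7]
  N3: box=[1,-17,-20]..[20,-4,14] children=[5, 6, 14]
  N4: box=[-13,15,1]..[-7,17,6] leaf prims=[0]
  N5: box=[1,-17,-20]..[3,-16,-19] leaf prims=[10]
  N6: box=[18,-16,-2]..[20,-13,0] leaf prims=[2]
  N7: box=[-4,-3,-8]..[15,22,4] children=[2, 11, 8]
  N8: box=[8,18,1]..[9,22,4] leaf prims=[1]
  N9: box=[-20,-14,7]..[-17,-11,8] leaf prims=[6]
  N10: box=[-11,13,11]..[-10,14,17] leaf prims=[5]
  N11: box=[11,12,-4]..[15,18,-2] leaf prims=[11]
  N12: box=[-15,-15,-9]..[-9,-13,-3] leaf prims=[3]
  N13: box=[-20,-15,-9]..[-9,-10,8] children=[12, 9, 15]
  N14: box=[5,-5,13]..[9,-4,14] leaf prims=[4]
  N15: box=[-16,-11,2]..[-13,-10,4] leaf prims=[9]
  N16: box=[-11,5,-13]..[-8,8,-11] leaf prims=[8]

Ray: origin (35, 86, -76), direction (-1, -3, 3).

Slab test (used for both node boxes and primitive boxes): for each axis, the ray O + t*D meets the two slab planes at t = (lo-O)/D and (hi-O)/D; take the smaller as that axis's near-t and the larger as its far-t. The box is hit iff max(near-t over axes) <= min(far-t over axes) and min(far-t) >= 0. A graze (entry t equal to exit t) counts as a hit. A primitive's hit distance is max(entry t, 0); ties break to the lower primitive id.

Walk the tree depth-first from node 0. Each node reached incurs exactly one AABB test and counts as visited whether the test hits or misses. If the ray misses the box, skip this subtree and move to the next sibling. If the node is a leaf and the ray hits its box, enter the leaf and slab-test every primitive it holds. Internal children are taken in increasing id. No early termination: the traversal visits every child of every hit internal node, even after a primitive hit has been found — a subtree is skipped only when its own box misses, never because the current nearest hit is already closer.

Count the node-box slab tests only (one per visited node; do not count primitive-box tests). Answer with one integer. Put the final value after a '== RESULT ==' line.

Traverse from the root:
N0 x:[15,55] y:[64/3,103/3] z:[56/3,31] -> hit [64/3,31], descend [1, 3, 7, 13]
  N1 x:[42,48] y:[23,27] z:[21,31] -> miss, prune
  N3 x:[15,34] y:[30,103/3] z:[56/3,30] -> hit [30,30], descend [5, 6, 14]
    N5 x:[32,34] y:[34,103/3] z:[56/3,19] -> miss, prune
    N6 x:[15,17] y:[33,34] z:[74/3,76/3] -> miss, prune
    N14 x:[26,30] y:[30,91/3] z:[89/3,30] -> hit [30,30] leaf, test {P4@t=30}
  N7 x:[20,39] y:[64/3,89/3] z:[68/3,80/3] -> hit [68/3,80/3], descend [2, 8, 11]
    N2 x:[35,39] y:[83/3,89/3] z:[68/3,23] -> miss, prune
    N8 x:[26,27] y:[64/3,68/3] z:[77/3,80/3] -> miss, prune
    N11 x:[20,24] y:[68/3,74/3] z:[24,74/3] -> hit [24,24] leaf, test {P11@t=24}
  N13 x:[44,55] y:[32,101/3] z:[67/3,28] -> miss, prune

Summary -> nodes [0, 1, 3, 5, 6, 14, 7, 2, 8, 11, 13]; box-tests=11; leaf-entries=2; first=P11

== RESULT ==
11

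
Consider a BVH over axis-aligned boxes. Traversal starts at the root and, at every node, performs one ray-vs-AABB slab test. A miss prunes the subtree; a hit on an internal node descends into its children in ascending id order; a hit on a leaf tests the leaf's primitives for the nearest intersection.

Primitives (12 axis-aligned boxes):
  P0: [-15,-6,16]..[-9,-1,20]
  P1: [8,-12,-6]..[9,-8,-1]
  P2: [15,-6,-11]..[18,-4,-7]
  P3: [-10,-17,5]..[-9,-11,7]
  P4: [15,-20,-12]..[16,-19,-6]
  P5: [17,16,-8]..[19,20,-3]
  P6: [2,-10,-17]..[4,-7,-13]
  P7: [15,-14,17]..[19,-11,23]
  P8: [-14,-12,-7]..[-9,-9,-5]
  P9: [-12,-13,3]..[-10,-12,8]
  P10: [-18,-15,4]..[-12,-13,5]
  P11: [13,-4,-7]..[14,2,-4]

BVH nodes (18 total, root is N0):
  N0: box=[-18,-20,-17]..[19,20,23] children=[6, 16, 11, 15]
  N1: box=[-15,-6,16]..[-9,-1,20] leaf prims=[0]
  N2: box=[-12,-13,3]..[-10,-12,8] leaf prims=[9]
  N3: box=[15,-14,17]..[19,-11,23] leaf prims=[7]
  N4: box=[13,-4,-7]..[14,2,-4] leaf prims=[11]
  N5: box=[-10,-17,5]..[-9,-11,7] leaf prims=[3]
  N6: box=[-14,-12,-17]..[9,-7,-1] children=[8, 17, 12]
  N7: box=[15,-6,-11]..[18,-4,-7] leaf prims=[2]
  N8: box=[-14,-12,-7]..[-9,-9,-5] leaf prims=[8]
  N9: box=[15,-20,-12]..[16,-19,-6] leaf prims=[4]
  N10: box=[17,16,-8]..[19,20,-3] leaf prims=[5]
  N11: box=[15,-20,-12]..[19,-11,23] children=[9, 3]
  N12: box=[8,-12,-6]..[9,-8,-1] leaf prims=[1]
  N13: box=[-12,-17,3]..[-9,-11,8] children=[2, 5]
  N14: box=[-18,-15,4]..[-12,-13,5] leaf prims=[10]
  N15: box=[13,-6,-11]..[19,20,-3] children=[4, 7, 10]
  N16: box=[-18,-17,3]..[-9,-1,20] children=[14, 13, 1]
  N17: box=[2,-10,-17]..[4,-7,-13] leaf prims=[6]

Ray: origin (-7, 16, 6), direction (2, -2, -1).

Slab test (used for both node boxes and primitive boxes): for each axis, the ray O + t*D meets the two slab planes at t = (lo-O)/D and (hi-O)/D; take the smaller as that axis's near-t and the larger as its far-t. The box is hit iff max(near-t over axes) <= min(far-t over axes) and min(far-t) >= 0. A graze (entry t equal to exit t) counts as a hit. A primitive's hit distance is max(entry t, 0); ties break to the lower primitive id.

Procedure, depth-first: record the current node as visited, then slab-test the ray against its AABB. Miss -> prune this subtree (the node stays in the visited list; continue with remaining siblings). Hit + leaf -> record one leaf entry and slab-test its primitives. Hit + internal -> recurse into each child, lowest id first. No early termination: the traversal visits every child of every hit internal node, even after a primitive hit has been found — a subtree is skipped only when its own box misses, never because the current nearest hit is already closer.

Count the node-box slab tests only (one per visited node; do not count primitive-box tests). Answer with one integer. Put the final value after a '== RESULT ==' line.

Traverse from the root:
N0 x:[-11/2,13] y:[-2,18] z:[-17,23] -> hit [-2,13], descend [6, 11, 15, 16]
  N6 x:[-7/2,8] y:[23/2,14] z:[7,23] -> miss, prune
  N11 x:[11,13] y:[27/2,18] z:[-17,18] -> miss, prune
  N15 x:[10,13] y:[-2,11] z:[9,17] -> hit [10,11], descend [4, 7, 10]
    N4 x:[10,21/2] y:[7,10] z:[10,13] -> hit [10,10] leaf, test {P11@t=10}
    N7 x:[11,25/2] y:[10,11] z:[13,17] -> miss, prune
    N10 x:[12,13] y:[-2,0] z:[9,14] -> miss, prune
  N16 x:[-11/2,-1] y:[17/2,33/2] z:[-14,3] -> miss, prune

order=[0, 6, 11, 15, 4, 7, 10, 16]  |boxes|=8  |leaves|=1  hit=P11

== RESULT ==
8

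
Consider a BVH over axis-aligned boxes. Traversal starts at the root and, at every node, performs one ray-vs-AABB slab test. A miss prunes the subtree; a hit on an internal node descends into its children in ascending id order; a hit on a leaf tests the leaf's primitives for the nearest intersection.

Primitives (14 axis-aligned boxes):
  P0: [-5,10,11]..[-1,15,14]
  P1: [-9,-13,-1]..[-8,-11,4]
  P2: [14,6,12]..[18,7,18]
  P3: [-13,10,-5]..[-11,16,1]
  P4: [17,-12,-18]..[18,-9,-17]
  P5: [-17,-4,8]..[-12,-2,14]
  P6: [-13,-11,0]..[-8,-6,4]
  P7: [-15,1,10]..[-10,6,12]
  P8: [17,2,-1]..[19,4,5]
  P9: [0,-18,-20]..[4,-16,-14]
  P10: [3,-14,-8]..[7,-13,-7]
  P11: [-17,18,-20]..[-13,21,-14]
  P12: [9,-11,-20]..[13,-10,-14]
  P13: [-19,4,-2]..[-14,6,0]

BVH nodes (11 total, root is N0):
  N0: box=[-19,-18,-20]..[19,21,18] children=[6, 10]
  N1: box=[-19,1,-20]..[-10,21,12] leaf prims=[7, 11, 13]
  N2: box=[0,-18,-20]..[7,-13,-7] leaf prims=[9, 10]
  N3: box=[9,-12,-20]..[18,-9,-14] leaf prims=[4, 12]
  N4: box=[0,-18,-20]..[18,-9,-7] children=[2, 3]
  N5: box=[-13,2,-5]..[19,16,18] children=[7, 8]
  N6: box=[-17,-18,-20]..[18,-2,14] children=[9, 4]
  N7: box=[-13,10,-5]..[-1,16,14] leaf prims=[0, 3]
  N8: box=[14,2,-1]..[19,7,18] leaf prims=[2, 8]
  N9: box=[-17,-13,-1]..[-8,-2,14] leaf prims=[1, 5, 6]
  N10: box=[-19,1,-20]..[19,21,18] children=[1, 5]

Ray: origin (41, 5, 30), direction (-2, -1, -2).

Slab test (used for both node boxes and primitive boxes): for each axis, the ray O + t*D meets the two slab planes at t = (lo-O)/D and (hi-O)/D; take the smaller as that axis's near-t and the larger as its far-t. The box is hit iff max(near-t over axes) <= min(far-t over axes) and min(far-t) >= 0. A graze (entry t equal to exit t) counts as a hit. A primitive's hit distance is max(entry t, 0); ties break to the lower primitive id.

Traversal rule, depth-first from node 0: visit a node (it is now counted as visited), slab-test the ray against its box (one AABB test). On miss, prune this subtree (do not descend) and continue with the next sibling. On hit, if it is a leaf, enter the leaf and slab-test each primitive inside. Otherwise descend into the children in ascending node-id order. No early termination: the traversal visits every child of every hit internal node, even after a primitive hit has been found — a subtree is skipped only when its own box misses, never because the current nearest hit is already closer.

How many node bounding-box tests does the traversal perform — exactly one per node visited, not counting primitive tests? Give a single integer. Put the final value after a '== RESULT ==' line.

Trace the traversal:
N0 x:[11,30] y:[-16,23] z:[6,25] -> hit [11,23], descend [6, 10]
  N6 x:[23/2,29] y:[7,23] z:[8,25] -> hit [23/2,23], descend [4, 9]
    N4 x:[23/2,41/2] y:[14,23] z:[37/2,25] -> hit [37/2,41/2], descend [2, 3]
      N2 x:[17,41/2] y:[18,23] z:[37/2,25] -> hit [37/2,41/2] leaf, test {P9(miss), P10@t=37/2}
      N3 x:[23/2,16] y:[14,17] z:[22,25] -> miss, prune
    N9 x:[49/2,29] y:[7,18] z:[8,31/2] -> miss, prune
  N10 x:[11,30] y:[-16,4] z:[6,25] -> miss, prune

7 AABB tests over nodes [0, 6, 4, 2, 3, 9, 10]; 1 leaf entered; closest P10.

== RESULT ==
7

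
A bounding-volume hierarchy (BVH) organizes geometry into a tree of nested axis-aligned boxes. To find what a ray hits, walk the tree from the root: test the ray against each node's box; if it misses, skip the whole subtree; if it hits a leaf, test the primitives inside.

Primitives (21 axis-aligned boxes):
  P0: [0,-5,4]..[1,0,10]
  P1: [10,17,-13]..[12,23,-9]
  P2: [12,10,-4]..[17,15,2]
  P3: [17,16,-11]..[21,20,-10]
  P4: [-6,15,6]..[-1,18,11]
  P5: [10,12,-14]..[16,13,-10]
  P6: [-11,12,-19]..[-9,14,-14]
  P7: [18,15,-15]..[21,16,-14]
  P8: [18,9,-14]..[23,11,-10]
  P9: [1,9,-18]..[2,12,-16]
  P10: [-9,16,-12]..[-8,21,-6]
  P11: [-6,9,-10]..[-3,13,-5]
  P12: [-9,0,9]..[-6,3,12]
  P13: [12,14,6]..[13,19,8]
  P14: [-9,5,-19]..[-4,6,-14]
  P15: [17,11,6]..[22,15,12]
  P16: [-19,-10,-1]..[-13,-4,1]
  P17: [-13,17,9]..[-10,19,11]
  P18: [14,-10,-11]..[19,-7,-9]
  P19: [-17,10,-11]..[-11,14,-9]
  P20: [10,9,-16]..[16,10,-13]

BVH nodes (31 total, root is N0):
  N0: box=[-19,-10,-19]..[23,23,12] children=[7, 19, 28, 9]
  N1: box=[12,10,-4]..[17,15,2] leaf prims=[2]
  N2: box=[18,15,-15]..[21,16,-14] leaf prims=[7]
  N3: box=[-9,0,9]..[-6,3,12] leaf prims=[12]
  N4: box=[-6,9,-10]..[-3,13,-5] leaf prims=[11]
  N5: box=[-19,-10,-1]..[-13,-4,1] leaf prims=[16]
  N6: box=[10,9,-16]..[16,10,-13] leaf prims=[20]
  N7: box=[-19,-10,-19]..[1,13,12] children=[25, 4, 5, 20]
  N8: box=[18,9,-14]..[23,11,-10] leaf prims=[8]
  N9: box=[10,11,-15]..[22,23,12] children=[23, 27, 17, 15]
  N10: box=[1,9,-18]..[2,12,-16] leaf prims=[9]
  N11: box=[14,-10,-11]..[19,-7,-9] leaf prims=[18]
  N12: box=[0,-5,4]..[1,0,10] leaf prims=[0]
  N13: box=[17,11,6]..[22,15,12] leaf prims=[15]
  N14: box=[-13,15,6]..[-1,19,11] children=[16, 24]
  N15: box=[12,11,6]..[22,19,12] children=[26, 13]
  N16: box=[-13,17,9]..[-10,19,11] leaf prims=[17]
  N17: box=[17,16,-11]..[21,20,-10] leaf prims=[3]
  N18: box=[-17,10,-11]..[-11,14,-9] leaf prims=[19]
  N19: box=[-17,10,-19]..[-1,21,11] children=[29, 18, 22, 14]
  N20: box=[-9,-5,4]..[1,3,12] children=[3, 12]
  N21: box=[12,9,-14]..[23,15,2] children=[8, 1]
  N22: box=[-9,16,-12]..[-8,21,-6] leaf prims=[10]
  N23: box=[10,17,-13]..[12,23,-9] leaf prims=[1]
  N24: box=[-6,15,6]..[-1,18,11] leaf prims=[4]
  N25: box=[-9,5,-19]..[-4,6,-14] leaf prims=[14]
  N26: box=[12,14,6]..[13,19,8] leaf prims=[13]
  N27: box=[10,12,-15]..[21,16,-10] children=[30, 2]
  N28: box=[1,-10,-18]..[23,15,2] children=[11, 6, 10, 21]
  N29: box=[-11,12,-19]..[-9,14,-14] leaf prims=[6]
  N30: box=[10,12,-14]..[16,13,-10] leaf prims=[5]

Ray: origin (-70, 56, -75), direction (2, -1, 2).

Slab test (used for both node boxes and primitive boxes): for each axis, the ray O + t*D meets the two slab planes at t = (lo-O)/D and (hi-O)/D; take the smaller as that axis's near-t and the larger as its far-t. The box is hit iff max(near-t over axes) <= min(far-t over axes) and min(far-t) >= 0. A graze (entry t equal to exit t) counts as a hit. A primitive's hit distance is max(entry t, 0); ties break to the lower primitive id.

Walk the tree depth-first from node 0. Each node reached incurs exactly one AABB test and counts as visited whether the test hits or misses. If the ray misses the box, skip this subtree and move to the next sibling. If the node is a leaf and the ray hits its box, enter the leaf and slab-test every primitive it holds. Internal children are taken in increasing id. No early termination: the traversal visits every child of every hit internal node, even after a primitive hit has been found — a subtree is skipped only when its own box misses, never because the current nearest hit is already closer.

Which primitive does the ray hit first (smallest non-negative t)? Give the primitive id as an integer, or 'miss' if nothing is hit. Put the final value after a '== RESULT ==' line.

Trace the traversal:
N0 x:[51/2,93/2] y:[33,66] z:[28,87/2] -> hit [33,87/2], descend [7, 9, 19, 28]
  N7 x:[51/2,71/2] y:[43,66] z:[28,87/2] -> miss, prune
  N9 x:[40,46] y:[33,45] z:[30,87/2] -> hit [40,87/2], descend [15, 17, 23, 27]
    N15 x:[41,46] y:[37,45] z:[81/2,87/2] -> hit [41,87/2], descend [13, 26]
      N13 x:[87/2,46] y:[41,45] z:[81/2,87/2] -> hit [87/2,87/2] leaf, test {P15@t=87/2}
      N26 x:[41,83/2] y:[37,42] z:[81/2,83/2] -> hit [41,83/2] leaf, test {P13@t=41}
    N17 x:[87/2,91/2] y:[36,40] z:[32,65/2] -> miss, prune
    N23 x:[40,41] y:[33,39] z:[31,33] -> miss, prune
    N27 x:[40,91/2] y:[40,44] z:[30,65/2] -> miss, prune
  N19 x:[53/2,69/2] y:[35,46] z:[28,43] -> miss, prune
  N28 x:[71/2,93/2] y:[41,66] z:[57/2,77/2] -> miss, prune

11 AABB tests over nodes [0, 7, 9, 15, 13, 26, 17, 23, 27, 19, 28]; 2 leaves entered; closest P13.

== RESULT ==
13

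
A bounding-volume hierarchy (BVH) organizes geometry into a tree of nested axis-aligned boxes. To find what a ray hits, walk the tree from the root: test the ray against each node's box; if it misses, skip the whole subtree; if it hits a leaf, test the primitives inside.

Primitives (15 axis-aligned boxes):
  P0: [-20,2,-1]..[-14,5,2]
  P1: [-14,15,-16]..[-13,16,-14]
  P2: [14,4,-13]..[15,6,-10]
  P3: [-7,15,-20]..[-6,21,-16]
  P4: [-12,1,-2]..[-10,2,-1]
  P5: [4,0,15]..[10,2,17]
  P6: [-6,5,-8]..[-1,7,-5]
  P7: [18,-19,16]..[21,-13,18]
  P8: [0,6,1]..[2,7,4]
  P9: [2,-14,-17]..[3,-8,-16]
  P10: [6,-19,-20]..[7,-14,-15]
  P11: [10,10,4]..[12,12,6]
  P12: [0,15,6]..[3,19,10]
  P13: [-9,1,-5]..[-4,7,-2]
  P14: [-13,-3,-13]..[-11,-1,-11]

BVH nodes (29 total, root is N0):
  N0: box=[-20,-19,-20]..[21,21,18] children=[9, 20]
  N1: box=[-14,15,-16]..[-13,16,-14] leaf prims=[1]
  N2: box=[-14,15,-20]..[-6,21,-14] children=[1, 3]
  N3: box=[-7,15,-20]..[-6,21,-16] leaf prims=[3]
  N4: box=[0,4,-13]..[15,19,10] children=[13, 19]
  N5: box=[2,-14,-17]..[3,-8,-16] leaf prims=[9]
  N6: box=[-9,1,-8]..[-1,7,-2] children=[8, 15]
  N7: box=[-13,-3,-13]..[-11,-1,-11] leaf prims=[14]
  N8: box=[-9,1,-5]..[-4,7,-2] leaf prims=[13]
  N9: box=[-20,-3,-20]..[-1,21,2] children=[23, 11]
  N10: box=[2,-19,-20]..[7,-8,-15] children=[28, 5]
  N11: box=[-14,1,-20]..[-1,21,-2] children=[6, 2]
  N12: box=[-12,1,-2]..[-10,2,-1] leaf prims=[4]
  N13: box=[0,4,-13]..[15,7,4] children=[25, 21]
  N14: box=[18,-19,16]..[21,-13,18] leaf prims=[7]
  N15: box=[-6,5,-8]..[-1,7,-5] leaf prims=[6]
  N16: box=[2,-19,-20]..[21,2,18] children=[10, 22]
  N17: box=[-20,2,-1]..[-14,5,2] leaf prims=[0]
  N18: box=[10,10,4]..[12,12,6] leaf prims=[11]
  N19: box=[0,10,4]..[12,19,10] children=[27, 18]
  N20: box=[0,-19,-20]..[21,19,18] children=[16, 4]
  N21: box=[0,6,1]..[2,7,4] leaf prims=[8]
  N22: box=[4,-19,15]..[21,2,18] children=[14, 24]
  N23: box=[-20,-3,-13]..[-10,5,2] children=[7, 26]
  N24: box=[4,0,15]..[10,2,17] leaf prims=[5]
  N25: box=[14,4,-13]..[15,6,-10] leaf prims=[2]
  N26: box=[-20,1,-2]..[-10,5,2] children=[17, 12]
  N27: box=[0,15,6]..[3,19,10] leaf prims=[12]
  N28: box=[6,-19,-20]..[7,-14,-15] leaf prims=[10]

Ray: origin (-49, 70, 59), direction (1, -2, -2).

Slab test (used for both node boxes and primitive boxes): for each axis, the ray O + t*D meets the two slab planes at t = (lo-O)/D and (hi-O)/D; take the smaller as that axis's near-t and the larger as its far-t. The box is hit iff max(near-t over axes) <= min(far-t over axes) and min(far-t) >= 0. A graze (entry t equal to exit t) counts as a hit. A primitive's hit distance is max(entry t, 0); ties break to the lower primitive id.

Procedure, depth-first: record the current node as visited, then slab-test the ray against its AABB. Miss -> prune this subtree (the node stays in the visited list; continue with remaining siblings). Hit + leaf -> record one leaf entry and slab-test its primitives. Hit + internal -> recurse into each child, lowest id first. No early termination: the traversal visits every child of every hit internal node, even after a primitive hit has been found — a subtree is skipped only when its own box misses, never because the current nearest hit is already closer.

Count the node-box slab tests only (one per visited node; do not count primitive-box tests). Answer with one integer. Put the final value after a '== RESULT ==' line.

Walk:
N0 x:[29,70] y:[49/2,89/2] z:[41/2,79/2] -> hit [29,79/2], descend [9, 20]
  N9 x:[29,48] y:[49/2,73/2] z:[57/2,79/2] -> hit [29,73/2], descend [11, 23]
    N11 x:[35,48] y:[49/2,69/2] z:[61/2,79/2] -> miss, prune
    N23 x:[29,39] y:[65/2,73/2] z:[57/2,36] -> hit [65/2,36], descend [7, 26]
      N7 x:[36,38] y:[71/2,73/2] z:[35,36] -> hit [36,36] leaf, test {P14@t=36}
      N26 x:[29,39] y:[65/2,69/2] z:[57/2,61/2] -> miss, prune
  N20 x:[49,70] y:[51/2,89/2] z:[41/2,79/2] -> miss, prune

order=[0, 9, 11, 23, 7, 26, 20]  |boxes|=7  |leaves|=1  hit=P14

== RESULT ==
7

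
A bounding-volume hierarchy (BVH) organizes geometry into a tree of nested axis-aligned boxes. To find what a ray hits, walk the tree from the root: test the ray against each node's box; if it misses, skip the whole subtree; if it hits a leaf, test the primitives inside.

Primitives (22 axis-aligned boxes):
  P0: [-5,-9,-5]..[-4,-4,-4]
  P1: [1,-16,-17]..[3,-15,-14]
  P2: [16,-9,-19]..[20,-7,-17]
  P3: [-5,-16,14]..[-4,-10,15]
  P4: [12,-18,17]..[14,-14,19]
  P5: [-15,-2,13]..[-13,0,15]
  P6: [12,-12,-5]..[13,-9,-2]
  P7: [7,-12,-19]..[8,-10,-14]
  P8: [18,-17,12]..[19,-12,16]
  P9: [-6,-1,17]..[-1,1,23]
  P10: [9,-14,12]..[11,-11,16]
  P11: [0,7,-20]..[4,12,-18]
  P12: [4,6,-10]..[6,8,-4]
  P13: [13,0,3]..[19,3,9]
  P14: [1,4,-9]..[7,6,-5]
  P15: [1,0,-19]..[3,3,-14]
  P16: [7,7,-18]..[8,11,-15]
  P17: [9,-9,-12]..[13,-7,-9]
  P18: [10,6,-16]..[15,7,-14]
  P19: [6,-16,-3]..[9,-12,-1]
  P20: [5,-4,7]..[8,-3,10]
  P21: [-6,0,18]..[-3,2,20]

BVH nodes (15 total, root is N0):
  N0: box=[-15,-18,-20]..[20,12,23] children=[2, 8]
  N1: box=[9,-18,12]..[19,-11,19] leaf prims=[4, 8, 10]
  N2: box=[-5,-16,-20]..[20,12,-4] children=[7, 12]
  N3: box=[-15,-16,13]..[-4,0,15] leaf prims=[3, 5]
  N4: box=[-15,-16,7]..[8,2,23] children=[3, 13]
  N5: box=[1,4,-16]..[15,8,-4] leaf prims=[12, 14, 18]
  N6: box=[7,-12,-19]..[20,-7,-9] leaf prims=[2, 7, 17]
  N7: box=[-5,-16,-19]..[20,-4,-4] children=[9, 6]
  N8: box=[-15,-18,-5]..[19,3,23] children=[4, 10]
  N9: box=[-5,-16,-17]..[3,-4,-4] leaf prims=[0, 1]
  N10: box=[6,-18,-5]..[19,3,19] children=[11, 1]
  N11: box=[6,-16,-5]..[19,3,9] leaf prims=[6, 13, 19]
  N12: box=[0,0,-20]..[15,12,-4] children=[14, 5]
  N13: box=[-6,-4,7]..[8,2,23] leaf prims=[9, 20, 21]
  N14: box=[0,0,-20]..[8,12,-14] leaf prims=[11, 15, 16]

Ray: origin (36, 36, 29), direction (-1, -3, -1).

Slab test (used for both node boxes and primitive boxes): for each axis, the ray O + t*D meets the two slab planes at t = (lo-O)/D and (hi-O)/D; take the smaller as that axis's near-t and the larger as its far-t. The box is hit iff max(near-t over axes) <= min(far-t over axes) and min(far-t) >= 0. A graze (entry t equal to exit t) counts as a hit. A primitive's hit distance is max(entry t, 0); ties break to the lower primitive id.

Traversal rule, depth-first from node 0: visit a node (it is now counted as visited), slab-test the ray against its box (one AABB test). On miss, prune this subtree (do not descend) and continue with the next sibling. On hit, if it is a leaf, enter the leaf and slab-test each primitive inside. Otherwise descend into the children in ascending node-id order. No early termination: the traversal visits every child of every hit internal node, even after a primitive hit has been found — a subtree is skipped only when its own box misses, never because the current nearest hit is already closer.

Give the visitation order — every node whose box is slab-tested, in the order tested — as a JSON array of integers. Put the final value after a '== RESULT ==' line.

Trace the traversal:
N0 x:[16,51] y:[8,18] z:[6,49] -> hit [16,18], descend [2, 8]
  N2 x:[16,41] y:[8,52/3] z:[33,49] -> miss, prune
  N8 x:[17,51] y:[11,18] z:[6,34] -> hit [17,18], descend [4, 10]
    N4 x:[28,51] y:[34/3,52/3] z:[6,22] -> miss, prune
    N10 x:[17,30] y:[11,18] z:[10,34] -> hit [17,18], descend [1, 11]
      N1 x:[17,27] y:[47/3,18] z:[10,17] -> hit [17,17] leaf, test {P4(miss), P8@t=17, P10(miss)}
      N11 x:[17,30] y:[11,52/3] z:[20,34] -> miss, prune

Summary -> nodes [0, 2, 8, 4, 10, 1, 11]; box-tests=7; leaf-entries=1; first=P8

== RESULT ==
[0, 2, 8, 4, 10, 1, 11]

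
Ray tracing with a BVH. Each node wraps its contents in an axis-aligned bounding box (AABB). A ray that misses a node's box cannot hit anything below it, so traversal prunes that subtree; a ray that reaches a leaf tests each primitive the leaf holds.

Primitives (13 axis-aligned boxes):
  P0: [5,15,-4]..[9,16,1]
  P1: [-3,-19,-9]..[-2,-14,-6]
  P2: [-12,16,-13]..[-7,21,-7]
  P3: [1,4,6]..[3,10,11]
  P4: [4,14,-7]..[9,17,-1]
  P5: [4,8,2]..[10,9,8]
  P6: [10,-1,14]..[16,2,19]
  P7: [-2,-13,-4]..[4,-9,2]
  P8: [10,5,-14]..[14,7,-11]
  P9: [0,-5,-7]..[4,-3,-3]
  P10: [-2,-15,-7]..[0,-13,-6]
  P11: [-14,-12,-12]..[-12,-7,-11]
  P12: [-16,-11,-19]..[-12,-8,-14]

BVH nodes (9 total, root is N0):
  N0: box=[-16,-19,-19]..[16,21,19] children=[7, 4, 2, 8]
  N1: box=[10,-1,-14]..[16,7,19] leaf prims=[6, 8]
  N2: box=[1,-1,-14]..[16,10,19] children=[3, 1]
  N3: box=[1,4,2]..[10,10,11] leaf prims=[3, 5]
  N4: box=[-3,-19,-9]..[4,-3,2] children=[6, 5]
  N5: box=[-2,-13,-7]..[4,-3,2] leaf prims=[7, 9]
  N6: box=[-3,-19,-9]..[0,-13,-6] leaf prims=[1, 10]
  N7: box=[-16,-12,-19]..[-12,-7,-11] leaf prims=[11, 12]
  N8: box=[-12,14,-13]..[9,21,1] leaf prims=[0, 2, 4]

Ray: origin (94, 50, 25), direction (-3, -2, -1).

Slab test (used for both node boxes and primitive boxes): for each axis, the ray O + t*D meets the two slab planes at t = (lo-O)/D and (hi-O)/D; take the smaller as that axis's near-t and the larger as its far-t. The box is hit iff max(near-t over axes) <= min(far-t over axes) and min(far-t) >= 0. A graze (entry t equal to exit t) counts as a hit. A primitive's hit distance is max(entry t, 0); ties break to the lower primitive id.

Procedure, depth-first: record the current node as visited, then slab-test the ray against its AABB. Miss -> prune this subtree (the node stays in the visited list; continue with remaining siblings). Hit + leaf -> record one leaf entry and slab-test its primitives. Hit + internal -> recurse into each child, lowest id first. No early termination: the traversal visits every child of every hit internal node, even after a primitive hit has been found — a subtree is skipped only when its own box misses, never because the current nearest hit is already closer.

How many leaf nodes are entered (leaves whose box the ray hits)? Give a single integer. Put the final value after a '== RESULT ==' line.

Trace the traversal:
N0 x:[26,110/3] y:[29/2,69/2] z:[6,44] -> hit [26,69/2], descend [2, 4, 7, 8]
  N2 x:[26,31] y:[20,51/2] z:[6,39] -> miss, prune
  N4 x:[30,97/3] y:[53/2,69/2] z:[23,34] -> hit [30,97/3], descend [5, 6]
    N5 x:[30,32] y:[53/2,63/2] z:[23,32] -> hit [30,63/2] leaf, test {P7(miss), P9(miss)}
    N6 x:[94/3,97/3] y:[63/2,69/2] z:[31,34] -> hit [63/2,97/3] leaf, test {P1@t=32, P10@t=63/2}
  N7 x:[106/3,110/3] y:[57/2,31] z:[36,44] -> miss, prune
  N8 x:[85/3,106/3] y:[29/2,18] z:[24,38] -> miss, prune

Summary -> nodes [0, 2, 4, 5, 6, 7, 8]; box-tests=7; leaf-entries=2; first=P10

== RESULT ==
2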